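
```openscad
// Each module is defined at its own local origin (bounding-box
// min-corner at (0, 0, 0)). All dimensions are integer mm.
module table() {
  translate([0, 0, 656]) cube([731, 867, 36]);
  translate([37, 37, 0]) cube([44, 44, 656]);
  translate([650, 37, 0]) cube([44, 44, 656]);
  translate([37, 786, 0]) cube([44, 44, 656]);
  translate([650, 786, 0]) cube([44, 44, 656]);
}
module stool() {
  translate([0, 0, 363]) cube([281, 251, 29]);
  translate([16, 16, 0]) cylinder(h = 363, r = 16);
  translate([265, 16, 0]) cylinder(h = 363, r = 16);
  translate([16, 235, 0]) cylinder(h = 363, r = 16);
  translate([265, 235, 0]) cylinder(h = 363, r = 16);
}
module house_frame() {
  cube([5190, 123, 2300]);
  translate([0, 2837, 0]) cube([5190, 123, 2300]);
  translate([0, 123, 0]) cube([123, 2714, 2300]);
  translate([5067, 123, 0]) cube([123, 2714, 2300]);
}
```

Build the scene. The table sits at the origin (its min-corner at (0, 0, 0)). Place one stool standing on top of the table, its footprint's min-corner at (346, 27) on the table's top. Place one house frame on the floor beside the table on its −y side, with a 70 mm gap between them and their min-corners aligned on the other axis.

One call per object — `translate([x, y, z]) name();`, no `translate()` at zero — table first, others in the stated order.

table();
translate([346, 27, 692]) stool();
translate([0, -3030, 0]) house_frame();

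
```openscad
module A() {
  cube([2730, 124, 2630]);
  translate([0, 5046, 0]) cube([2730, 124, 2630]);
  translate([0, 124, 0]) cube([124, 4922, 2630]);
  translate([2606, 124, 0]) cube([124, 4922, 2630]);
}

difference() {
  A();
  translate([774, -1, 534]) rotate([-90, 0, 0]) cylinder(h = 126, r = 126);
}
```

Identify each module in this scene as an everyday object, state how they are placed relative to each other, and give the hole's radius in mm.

A is a house frame. The house frame has a circular hole through its front wall. The hole's radius is 126 mm.

The subtracted cylinder has r = 126 mm.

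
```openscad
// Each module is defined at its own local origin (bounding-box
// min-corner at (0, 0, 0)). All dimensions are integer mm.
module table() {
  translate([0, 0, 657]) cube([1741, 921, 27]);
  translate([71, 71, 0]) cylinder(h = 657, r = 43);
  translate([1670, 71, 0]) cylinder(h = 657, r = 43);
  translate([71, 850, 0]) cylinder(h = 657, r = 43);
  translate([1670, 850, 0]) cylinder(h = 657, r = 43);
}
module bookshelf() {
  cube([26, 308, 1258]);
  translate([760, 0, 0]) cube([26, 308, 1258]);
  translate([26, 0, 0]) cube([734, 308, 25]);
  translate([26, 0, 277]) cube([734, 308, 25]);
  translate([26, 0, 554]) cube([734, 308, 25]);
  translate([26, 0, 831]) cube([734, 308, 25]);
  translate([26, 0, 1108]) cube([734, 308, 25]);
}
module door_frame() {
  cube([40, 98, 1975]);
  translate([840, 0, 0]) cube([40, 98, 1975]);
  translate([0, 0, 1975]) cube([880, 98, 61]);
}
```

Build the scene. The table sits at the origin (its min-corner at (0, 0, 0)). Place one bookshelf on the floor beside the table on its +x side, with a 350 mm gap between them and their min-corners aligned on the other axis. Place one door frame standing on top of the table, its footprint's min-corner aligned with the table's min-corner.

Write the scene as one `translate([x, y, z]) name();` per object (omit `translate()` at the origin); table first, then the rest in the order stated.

table();
translate([2091, 0, 0]) bookshelf();
translate([0, 0, 684]) door_frame();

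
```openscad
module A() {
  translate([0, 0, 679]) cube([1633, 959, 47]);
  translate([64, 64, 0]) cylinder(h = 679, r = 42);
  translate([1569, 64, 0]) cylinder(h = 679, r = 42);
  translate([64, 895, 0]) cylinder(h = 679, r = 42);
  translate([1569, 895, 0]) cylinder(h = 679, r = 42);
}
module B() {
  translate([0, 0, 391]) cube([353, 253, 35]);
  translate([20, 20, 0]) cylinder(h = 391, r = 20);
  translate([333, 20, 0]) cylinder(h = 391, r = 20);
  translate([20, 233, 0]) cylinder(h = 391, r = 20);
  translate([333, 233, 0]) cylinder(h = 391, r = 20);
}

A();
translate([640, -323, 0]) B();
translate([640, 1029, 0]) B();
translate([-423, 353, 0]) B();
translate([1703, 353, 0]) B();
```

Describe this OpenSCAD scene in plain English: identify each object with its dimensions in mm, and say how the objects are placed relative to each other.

A is a rectangular dining table. The top is 1633×959×47 mm with its upper surface at z = 726 mm. It stands on four round legs of 84 mm diameter, each leg's bounding box inset 22 mm from the nearest pair of top edges, running from the floor to the underside of the top.

B is a simple wooden stool: a rectangular seat 353 mm (x) by 253 mm (y), 35 mm thick, top face at z = 426 mm, on four round legs, each 40 mm in diameter. The legs rest on z = 0, each leg's axis is inset half a diameter from the nearest pair of seat edges (so the leg's bounding box is flush with the corner).

Four stools sit around the table at the −y, +y, −x, +x sides.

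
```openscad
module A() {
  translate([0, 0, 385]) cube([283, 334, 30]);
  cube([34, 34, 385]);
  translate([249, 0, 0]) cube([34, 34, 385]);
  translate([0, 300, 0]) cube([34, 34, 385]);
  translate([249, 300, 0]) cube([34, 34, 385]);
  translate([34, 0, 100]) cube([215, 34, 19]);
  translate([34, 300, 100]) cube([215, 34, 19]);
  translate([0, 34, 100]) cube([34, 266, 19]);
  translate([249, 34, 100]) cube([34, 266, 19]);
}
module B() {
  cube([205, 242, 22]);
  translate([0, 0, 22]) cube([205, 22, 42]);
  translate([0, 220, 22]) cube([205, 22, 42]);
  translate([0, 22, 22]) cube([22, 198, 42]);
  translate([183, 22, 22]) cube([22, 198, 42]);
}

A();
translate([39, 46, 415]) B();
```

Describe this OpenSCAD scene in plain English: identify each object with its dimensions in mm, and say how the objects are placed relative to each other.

A is a simple wooden stool: a rectangular seat 283 mm (x) by 334 mm (y), 30 mm thick, top face at z = 415 mm, on four square legs, each 34×34 mm in cross-section. The legs rest on z = 0, each flush with a corner of the seat. Four stretchers, 34 mm wide and 19 mm tall, connect adjacent legs with their undersides at z = 100 mm, each running between the inner faces of the legs it joins and aligned with the legs' outer faces on the other axis.

B is an open-topped rectangular box: outside dimensions 205×242×64 mm, with a uniform wall and base thickness of 22 mm. The base is a full 205×242 slab on the floor; four walls sit on top of the base. The front and back walls (the −y and +y sides) span the full width; the two side walls fit between them.

The open box is on top of the stool, centred.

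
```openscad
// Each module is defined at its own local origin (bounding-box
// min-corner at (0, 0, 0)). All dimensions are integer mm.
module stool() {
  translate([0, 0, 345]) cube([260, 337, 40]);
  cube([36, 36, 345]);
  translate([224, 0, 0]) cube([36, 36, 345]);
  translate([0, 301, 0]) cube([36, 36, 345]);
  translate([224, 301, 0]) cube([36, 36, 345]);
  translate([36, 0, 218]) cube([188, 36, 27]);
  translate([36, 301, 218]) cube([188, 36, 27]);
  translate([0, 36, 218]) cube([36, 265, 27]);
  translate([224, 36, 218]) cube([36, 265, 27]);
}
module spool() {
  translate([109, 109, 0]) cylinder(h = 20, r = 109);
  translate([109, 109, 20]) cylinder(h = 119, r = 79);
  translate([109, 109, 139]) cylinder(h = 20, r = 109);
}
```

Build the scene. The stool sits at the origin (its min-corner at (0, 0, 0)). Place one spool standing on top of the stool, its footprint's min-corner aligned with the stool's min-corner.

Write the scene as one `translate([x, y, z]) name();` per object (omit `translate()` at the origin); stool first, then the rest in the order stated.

stool();
translate([0, 0, 385]) spool();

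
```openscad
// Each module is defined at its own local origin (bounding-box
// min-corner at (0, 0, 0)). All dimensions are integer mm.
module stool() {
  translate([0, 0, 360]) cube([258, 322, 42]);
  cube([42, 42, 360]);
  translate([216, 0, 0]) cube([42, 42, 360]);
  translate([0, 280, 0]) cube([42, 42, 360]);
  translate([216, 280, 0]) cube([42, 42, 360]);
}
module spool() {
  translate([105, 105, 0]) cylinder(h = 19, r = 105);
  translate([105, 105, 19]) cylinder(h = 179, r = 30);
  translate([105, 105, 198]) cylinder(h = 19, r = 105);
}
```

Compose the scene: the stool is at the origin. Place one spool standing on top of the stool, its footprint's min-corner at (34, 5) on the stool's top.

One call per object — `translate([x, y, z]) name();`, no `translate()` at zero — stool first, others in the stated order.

stool();
translate([34, 5, 402]) spool();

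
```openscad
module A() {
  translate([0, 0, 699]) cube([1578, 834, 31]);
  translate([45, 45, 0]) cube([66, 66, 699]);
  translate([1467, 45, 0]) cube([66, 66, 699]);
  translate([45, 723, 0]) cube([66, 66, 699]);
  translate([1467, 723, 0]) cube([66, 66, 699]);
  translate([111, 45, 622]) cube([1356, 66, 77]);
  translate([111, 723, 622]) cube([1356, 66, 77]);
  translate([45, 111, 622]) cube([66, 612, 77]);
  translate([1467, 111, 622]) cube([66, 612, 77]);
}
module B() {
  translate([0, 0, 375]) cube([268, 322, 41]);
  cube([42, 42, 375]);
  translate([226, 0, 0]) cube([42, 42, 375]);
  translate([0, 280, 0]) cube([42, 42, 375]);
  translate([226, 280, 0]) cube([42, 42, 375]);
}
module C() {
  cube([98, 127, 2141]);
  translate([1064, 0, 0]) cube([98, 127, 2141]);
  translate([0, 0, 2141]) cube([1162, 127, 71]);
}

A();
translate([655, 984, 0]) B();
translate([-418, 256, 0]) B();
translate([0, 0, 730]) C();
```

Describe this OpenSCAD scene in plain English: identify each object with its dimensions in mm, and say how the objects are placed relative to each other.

A is a table: top 1578 mm (x) × 834 mm (y), 31 mm thick, upper face at z = 730 mm, on four 66×66 mm square legs, each inset 45 mm from the nearest pair of top edges, running from z = 0 to the bottom of the top. Four apron rails, 66 mm thick and 77 mm tall, run between adjacent legs with their top edges flush with the underside of the top and their outer faces flush with the legs' outer faces.

B is a four-legged stool. The seat is a 268×322×41 mm slab whose top surface is at z = 416 mm; four square legs, each 42×42 mm in cross-section, run from the floor (z = 0) to the underside of the seat, each flush with a corner of the seat.

C is a door frame. The clear opening is 966 mm wide and 2141 mm high. Two 98 mm wide jambs, 127 mm deep, stand either side of the opening from the floor to the top of the opening. A 71 mm thick head sits across the top of both jambs, spanning the full outside width of the frame.

Two stools sit around the table at the +y, −x sides. The door frame is on top of the table.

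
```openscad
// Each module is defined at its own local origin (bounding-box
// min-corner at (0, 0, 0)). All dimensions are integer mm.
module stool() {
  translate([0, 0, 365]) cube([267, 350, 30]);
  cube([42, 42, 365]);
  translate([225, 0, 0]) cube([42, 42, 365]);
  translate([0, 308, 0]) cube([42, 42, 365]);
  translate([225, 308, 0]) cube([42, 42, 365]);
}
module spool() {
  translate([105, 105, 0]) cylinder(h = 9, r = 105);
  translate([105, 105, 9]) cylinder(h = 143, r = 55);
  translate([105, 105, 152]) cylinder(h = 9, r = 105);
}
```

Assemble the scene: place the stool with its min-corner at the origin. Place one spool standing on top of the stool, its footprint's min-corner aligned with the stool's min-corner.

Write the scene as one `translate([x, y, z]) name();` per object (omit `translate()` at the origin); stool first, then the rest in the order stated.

stool();
translate([0, 0, 395]) spool();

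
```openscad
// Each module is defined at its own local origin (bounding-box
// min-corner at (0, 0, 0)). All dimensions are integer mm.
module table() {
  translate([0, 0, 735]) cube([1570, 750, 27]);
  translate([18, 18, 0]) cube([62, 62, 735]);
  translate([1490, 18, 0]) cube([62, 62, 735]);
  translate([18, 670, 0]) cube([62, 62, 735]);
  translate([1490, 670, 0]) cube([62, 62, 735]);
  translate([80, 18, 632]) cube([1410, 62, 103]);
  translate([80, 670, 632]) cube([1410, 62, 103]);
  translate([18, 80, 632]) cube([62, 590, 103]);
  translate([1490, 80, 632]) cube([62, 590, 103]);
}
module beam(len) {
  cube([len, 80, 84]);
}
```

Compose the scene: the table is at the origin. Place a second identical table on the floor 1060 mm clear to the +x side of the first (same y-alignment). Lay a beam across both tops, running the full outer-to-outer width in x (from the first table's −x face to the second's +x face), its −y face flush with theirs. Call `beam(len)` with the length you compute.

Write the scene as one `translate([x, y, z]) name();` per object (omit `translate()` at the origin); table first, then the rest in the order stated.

table();
translate([2630, 0, 0]) table();
translate([0, 0, 762]) beam(4200);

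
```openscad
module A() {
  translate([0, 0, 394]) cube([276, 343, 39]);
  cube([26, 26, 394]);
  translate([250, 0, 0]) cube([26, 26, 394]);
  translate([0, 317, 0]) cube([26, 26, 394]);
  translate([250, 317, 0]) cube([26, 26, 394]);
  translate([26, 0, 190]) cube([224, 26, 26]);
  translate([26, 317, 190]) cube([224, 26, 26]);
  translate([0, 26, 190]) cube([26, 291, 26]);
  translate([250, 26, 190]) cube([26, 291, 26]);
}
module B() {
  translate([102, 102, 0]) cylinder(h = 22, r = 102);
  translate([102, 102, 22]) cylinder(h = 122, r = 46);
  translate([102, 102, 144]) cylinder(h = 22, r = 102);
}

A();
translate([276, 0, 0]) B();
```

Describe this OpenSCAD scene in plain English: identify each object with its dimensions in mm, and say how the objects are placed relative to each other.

A is a simple wooden stool: a rectangular seat 276 mm (x) by 343 mm (y), 39 mm thick, top face at z = 433 mm, on four square legs, each 26×26 mm in cross-section. The legs rest on z = 0, each flush with a corner of the seat. Four stretchers, 26 mm wide and 26 mm tall, connect adjacent legs with their undersides at z = 190 mm, each running between the inner faces of the legs it joins and aligned with the legs' outer faces on the other axis.

B is a spool: two coaxial disc flanges of radius 102 mm and thickness 22 mm, joined by a core cylinder of radius 46 mm and height 122 mm. The lower flange rests on z = 0 and the three cylinders share a vertical axis.

The spool is against the stool's +x side, with their −y faces flush.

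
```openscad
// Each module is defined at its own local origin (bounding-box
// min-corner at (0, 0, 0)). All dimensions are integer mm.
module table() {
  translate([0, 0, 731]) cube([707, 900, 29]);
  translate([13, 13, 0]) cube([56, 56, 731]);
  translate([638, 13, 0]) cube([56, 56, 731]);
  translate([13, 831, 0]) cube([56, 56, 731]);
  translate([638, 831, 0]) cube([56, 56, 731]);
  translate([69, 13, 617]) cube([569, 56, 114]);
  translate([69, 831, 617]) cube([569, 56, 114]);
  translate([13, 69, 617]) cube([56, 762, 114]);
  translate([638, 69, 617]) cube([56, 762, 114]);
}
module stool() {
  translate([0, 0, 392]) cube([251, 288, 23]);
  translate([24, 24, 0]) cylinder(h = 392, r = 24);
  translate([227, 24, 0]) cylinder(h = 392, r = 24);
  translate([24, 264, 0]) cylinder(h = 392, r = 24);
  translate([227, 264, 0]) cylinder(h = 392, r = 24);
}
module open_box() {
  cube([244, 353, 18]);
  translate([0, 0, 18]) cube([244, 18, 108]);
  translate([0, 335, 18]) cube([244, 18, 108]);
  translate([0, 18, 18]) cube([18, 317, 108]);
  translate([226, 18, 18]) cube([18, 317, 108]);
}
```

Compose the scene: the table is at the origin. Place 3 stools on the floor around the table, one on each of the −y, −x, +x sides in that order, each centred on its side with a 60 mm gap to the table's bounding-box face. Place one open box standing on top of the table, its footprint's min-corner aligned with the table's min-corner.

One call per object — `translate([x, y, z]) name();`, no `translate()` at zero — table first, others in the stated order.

table();
translate([228, -348, 0]) stool();
translate([-311, 306, 0]) stool();
translate([767, 306, 0]) stool();
translate([0, 0, 760]) open_box();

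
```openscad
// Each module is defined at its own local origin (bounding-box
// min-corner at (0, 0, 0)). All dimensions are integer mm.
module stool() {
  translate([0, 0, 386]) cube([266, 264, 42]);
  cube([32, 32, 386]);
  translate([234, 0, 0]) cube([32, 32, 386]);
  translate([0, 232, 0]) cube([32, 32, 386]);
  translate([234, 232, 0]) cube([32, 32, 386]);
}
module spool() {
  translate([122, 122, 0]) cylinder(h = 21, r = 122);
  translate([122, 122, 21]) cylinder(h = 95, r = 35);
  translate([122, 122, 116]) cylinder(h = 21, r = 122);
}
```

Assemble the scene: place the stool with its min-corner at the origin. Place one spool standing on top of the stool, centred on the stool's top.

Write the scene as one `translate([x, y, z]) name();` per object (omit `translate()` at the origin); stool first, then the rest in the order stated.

stool();
translate([11, 10, 428]) spool();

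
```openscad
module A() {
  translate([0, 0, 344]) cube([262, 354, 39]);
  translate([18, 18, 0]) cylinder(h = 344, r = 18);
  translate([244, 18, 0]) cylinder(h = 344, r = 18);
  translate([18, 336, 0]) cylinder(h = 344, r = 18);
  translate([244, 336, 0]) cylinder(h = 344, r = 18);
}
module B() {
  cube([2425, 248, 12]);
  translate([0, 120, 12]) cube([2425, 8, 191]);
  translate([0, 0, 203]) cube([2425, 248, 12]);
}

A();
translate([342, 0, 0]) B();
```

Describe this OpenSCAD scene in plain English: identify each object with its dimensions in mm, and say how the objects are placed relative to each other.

A is a simple wooden stool: a rectangular seat 262 mm (x) by 354 mm (y), 39 mm thick, top face at z = 383 mm, on four round legs, each 36 mm in diameter. The legs rest on z = 0, each leg's axis is inset half a diameter from the nearest pair of seat edges (so the leg's bounding box is flush with the corner).

B is an I-beam lying along x, 2425 mm long. Overall section height 215 mm. Two flanges 248 mm wide (y) and 12 mm thick, one on the floor and one at the top; a web 8 mm thick runs between them, centred on the flange width.

The I-beam is on the floor beside the stool on its +x side.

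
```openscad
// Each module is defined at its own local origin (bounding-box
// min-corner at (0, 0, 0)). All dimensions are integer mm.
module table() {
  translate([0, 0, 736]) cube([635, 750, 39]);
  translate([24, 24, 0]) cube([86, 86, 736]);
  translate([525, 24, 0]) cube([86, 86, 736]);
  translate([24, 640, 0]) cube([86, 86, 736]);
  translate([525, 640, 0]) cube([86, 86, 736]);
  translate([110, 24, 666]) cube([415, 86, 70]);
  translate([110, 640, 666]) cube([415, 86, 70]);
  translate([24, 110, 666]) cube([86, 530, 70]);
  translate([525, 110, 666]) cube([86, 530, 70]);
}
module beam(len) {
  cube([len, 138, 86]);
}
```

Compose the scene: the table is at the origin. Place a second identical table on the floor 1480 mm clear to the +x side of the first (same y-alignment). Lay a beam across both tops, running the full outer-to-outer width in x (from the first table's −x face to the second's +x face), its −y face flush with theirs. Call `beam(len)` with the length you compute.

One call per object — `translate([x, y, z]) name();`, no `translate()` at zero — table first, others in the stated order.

table();
translate([2115, 0, 0]) table();
translate([0, 0, 775]) beam(2750);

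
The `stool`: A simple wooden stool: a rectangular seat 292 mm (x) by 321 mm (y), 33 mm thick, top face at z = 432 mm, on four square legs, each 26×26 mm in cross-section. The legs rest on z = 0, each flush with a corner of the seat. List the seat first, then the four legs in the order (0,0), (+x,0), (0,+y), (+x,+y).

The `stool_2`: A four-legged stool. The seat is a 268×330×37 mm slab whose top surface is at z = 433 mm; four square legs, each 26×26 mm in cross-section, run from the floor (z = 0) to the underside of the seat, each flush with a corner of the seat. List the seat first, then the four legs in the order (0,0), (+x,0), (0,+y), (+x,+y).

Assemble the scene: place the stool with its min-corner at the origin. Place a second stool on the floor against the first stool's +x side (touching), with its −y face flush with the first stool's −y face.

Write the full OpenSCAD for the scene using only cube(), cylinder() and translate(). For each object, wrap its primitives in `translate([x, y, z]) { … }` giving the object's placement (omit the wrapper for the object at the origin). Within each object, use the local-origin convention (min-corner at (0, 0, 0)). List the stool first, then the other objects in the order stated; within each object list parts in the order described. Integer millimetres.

translate([0, 0, 399]) cube([292, 321, 33]);
cube([26, 26, 399]);
translate([266, 0, 0]) cube([26, 26, 399]);
translate([0, 295, 0]) cube([26, 26, 399]);
translate([266, 295, 0]) cube([26, 26, 399]);
translate([292, 0, 0]) {
  translate([0, 0, 396]) cube([268, 330, 37]);
  cube([26, 26, 396]);
  translate([242, 0, 0]) cube([26, 26, 396]);
  translate([0, 304, 0]) cube([26, 26, 396]);
  translate([242, 304, 0]) cube([26, 26, 396]);
}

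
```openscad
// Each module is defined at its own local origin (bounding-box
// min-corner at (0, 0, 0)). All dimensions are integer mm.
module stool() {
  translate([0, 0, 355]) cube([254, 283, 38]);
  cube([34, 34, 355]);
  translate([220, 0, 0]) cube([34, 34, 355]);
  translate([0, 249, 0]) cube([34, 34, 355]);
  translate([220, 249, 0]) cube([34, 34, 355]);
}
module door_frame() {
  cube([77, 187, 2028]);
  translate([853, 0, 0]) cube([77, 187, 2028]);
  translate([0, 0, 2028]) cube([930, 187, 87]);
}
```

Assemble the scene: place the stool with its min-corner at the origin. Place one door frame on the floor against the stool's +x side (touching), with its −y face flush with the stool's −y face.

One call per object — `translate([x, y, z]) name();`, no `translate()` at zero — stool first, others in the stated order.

stool();
translate([254, 0, 0]) door_frame();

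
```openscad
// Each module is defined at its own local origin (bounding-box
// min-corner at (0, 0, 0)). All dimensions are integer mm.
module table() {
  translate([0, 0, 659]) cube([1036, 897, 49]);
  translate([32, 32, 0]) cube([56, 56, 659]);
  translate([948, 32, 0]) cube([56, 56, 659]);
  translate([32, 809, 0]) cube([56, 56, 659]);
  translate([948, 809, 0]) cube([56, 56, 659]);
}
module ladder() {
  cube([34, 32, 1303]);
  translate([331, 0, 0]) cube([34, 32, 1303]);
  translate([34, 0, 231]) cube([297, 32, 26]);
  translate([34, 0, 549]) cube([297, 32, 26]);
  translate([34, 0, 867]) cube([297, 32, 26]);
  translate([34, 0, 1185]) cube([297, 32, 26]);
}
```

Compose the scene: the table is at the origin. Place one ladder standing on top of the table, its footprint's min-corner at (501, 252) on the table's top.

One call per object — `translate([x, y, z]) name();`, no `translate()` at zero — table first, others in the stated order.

table();
translate([501, 252, 708]) ladder();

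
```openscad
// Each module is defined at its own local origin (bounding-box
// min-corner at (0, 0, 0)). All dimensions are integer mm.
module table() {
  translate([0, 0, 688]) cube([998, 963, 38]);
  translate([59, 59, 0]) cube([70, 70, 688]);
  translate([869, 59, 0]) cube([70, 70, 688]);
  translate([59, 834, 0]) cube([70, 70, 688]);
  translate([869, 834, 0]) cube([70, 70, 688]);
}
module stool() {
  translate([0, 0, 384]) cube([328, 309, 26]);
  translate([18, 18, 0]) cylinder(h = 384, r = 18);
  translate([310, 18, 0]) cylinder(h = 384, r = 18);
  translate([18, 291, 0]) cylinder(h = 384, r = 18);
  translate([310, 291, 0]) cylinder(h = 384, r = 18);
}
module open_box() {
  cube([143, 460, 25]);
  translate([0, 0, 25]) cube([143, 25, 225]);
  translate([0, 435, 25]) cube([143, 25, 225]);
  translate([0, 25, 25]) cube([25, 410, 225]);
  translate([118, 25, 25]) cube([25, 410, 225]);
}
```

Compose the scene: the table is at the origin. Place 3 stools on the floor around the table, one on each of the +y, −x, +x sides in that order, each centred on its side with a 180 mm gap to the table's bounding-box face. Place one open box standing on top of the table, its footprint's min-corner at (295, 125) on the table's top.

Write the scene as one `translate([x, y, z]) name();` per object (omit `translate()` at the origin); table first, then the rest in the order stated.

table();
translate([335, 1143, 0]) stool();
translate([-508, 327, 0]) stool();
translate([1178, 327, 0]) stool();
translate([295, 125, 726]) open_box();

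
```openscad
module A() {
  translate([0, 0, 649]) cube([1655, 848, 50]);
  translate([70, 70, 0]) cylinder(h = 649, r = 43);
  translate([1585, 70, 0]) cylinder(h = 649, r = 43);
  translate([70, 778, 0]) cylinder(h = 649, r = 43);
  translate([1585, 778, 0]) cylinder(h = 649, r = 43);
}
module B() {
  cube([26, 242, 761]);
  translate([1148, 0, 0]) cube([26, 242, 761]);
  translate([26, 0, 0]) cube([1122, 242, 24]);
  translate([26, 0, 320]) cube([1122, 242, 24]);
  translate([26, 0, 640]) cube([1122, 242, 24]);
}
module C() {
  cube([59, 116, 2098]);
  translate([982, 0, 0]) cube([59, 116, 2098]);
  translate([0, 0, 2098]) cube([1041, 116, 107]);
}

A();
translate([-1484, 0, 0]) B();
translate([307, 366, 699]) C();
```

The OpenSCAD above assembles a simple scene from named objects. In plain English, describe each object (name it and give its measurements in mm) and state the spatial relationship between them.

A is a rectangular dining table. The top is 1655×848×50 mm with its upper surface at z = 699 mm. It stands on four round legs of 86 mm diameter, each leg's bounding box inset 27 mm from the nearest pair of top edges, running from the floor to the underside of the top.

B is an open bookshelf. Two side panels, each 26 mm thick, 242 mm deep and 761 mm tall, stand 1174 mm apart (outside-to-outside). Between them sit 3 shelves, each 24 mm thick and 242 mm deep, spanning the full gap between the sides. The bottom shelf rests on the floor (its underside at z = 0) and the clear gap between one shelf's top and the next shelf's underside is 296 mm.

C is a rectangular door frame: two vertical jambs of 59×116 mm section, 2098 mm tall, with a clear opening 923 mm wide between their inner faces. A header 107 mm tall and 116 mm deep lies on top of the jambs and spans the full outside width.

The bookshelf is on the floor beside the table on its −x side. The door frame is on top of the table, centred.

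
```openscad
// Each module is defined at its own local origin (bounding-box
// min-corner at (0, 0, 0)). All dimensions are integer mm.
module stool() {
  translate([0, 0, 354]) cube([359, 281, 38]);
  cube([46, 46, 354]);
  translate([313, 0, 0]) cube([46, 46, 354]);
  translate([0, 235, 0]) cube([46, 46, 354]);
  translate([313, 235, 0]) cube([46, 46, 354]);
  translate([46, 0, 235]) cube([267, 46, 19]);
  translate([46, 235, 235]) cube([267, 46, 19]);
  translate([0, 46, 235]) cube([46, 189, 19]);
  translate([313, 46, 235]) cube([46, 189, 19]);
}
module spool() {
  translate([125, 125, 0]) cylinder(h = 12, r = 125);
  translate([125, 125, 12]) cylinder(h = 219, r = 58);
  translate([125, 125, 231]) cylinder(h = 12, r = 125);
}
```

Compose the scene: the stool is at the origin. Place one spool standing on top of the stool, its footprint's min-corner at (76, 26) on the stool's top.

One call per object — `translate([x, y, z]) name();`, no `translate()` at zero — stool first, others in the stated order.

stool();
translate([76, 26, 392]) spool();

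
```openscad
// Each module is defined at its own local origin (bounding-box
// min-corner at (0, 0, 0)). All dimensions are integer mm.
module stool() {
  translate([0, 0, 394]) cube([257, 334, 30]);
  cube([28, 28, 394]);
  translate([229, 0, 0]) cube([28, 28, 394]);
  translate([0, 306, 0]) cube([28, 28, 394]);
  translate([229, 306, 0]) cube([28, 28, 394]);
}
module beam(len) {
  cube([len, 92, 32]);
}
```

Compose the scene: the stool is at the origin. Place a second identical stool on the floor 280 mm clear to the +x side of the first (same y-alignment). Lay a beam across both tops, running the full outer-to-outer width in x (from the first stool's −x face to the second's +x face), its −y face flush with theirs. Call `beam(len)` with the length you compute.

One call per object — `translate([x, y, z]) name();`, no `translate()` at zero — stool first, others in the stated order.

stool();
translate([537, 0, 0]) stool();
translate([0, 0, 424]) beam(794);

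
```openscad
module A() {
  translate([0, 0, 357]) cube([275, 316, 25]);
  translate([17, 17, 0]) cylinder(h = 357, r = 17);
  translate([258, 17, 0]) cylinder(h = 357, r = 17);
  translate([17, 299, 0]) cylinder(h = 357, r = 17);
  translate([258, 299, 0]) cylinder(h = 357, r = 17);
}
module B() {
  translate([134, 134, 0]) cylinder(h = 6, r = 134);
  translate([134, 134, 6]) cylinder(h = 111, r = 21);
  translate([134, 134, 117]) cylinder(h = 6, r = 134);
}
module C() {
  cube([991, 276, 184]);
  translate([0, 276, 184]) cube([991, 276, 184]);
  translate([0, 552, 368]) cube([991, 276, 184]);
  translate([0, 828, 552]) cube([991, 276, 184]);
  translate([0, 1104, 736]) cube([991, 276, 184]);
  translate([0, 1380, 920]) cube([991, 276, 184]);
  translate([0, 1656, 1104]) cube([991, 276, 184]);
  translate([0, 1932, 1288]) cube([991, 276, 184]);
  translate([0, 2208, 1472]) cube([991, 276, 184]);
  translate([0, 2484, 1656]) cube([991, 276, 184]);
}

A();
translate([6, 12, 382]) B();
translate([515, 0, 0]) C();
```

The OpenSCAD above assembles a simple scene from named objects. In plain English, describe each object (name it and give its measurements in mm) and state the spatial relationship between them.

A is a four-legged stool. The seat is 275×316 mm, 25 mm thick, top at z = 382 mm. It stands on four round legs, each 34 mm in diameter, from z = 0 to the seat underside, each leg's axis is inset half a diameter from the nearest pair of seat edges (so the leg's bounding box is flush with the corner).

B is a spool: two coaxial disc flanges of radius 134 mm and thickness 6 mm, joined by a core cylinder of radius 21 mm and height 111 mm. The lower flange rests on z = 0 and the three cylinders share a vertical axis.

C is a straight staircase of 10 solid steps. Each step is 991 mm wide (x), 276 mm deep (y, the going) and 184 mm tall (the rise). The first step rests on the floor; each subsequent step sits one going further in +y and one rise higher in +z, directly behind and above the previous step with no overlap.

The spool is on top of the stool. The staircase is on the floor beside the stool on its +x side.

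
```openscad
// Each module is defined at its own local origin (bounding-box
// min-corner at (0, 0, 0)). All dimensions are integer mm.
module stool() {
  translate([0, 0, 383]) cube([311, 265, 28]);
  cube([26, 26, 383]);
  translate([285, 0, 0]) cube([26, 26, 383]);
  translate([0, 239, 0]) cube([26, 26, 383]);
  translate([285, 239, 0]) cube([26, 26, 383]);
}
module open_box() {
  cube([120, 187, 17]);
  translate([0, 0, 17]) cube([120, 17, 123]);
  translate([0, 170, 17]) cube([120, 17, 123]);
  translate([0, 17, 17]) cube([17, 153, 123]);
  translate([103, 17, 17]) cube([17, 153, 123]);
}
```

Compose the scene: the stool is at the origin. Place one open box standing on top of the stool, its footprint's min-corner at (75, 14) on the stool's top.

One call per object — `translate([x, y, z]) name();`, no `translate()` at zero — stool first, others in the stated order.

stool();
translate([75, 14, 411]) open_box();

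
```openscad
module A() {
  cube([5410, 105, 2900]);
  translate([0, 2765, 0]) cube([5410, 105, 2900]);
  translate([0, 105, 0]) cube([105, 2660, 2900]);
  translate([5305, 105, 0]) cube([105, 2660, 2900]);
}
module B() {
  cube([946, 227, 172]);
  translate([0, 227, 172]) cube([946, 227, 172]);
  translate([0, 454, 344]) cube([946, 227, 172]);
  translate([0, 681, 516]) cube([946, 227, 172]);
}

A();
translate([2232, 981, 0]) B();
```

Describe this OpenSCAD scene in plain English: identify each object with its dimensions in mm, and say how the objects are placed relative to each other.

A is a box-shaped house frame (walls only): outside footprint 5410×2870 mm, wall height 2900 mm, wall thickness 105 mm. The two y-facing walls run the full x-width; the two x-facing walls fit between the inner faces of the y-facing walls.

B is a run of 4 identical solid stair steps. Each tread is 946×227 mm and each step block is 172 mm high. Step 1 rests on the floor; step k is offset from step 1 by (k−1)×227 mm in y and (k−1)×172 mm in z.

The staircase sits inside the house frame, centred.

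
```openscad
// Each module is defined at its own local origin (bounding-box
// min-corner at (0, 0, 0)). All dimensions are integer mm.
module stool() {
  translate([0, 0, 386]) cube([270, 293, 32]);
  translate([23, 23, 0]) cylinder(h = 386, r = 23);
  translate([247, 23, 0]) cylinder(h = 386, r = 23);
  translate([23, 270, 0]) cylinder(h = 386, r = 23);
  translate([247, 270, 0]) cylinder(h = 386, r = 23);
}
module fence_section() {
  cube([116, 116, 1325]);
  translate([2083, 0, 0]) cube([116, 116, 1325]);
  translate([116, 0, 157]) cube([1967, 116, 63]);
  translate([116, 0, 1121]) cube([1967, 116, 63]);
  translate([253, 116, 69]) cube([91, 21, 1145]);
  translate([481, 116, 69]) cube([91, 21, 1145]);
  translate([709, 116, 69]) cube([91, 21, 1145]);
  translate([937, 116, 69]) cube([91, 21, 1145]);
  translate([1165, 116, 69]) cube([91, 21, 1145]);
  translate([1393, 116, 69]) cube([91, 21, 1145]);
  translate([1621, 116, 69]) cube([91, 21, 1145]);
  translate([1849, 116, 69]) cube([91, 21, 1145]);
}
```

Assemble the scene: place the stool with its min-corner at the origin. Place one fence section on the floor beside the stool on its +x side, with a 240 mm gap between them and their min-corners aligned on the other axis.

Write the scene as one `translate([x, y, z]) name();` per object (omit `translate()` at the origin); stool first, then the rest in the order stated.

stool();
translate([510, 0, 0]) fence_section();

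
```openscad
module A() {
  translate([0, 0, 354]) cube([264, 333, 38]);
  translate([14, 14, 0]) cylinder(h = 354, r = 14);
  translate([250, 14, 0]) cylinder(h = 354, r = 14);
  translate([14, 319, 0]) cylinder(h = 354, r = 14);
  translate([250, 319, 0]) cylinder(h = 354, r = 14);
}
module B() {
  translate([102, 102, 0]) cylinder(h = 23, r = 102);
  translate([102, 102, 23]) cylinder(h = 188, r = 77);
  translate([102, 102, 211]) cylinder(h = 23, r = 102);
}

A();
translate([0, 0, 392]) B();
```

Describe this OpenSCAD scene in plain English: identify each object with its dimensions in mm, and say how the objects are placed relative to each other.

A is a four-legged stool. The seat is a 264×333×38 mm slab whose top surface is at z = 392 mm; four round legs, each 28 mm in diameter, run from the floor (z = 0) to the underside of the seat, each leg's axis is inset half a diameter from the nearest pair of seat edges (so the leg's bounding box is flush with the corner).

B is a spool: two coaxial disc flanges of radius 102 mm and thickness 23 mm, joined by a core cylinder of radius 77 mm and height 188 mm. The lower flange rests on z = 0 and the three cylinders share a vertical axis.

The spool is on top of the stool.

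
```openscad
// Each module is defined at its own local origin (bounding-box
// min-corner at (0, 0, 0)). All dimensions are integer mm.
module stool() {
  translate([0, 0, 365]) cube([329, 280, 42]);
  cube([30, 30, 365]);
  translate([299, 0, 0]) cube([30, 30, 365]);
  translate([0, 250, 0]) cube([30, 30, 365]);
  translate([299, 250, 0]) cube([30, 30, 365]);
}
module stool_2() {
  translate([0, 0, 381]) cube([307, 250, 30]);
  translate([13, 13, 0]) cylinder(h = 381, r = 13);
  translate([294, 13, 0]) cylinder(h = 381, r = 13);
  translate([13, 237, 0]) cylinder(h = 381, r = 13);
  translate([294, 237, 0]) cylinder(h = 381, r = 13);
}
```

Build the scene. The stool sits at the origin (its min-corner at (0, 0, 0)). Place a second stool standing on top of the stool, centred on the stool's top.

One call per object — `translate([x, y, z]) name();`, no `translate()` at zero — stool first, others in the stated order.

stool();
translate([11, 15, 407]) stool_2();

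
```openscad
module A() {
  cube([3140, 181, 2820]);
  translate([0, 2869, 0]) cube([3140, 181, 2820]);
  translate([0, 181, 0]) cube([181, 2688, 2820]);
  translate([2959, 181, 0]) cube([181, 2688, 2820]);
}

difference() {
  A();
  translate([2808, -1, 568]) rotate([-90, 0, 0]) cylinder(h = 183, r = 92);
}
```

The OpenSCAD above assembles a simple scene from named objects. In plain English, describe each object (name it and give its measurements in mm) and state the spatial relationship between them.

A is a box-shaped house frame (walls only): outside footprint 3140×3050 mm, wall height 2820 mm, wall thickness 181 mm. The two y-facing walls run the full x-width; the two x-facing walls fit between the inner faces of the y-facing walls.

The house frame has a circular hole of radius 92 mm through its front wall, centred at (x = 2808, z = 568).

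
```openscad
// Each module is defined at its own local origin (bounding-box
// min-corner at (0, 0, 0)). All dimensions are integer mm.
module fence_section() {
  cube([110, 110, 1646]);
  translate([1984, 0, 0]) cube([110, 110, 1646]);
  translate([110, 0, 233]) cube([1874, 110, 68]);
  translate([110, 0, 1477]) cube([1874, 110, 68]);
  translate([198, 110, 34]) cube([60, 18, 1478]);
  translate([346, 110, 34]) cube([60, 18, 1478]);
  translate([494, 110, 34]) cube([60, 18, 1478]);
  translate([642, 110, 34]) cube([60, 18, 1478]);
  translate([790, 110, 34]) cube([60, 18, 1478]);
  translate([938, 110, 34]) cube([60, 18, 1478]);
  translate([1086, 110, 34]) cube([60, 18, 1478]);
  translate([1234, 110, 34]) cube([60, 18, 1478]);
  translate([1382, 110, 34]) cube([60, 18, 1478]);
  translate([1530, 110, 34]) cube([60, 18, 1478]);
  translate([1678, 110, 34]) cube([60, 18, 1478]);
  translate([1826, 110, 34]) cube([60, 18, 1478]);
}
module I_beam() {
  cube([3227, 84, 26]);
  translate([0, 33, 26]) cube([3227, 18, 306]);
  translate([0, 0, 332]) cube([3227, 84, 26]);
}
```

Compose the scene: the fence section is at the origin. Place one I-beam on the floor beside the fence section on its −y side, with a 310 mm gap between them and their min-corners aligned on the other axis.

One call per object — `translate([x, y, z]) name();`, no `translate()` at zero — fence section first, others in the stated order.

fence_section();
translate([0, -394, 0]) I_beam();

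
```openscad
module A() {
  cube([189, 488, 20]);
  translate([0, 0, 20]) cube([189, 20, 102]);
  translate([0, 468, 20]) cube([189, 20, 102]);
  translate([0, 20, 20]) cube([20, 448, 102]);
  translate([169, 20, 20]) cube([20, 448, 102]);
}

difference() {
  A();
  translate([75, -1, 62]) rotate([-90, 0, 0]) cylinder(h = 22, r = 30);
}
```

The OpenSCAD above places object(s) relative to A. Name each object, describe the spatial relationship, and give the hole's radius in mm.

The subtracted cylinder has r = 30 mm.

A is an open box. The open box has a circular hole through its front wall. The hole's radius is 30 mm.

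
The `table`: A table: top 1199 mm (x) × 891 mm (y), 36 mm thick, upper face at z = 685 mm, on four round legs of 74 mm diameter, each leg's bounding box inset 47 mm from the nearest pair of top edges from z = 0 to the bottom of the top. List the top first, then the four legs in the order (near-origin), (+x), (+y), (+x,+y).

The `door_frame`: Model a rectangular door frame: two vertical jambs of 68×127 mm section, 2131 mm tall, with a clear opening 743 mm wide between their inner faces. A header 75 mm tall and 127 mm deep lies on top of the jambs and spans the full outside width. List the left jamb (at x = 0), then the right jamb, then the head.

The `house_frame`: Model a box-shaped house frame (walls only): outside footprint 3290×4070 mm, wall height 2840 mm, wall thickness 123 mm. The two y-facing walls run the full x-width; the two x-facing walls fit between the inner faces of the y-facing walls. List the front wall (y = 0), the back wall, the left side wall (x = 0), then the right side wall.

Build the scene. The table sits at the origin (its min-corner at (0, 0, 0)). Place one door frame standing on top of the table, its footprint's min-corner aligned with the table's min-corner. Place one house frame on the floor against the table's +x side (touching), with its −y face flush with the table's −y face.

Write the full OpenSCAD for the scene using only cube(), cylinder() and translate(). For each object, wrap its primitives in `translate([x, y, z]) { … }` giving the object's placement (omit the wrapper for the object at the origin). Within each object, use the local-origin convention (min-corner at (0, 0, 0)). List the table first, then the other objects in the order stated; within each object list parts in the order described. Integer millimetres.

translate([0, 0, 649]) cube([1199, 891, 36]);
translate([84, 84, 0]) cylinder(h = 649, r = 37);
translate([1115, 84, 0]) cylinder(h = 649, r = 37);
translate([84, 807, 0]) cylinder(h = 649, r = 37);
translate([1115, 807, 0]) cylinder(h = 649, r = 37);
translate([0, 0, 685]) {
  cube([68, 127, 2131]);
  translate([811, 0, 0]) cube([68, 127, 2131]);
  translate([0, 0, 2131]) cube([879, 127, 75]);
}
translate([1199, 0, 0]) {
  cube([3290, 123, 2840]);
  translate([0, 3947, 0]) cube([3290, 123, 2840]);
  translate([0, 123, 0]) cube([123, 3824, 2840]);
  translate([3167, 123, 0]) cube([123, 3824, 2840]);
}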